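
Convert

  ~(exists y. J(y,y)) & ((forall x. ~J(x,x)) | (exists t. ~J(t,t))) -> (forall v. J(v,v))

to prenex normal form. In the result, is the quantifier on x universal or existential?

Eliminate → and ↔ using ¬ and ∨.
  ~(~(exists y. J(y,y)) & ((forall x. ~J(x,x)) | (exists t. ~J(t,t)))) | (forall v. J(v,v))
Drive negations inward (¬∀x A ≡ ∃x ¬A, ¬∃x A ≡ ∀x ¬A, De Morgan for ∧/∨):
  (exists y. J(y,y)) | (exists x. J(x,x)) & (forall t. J(t,t)) | (forall v. J(v,v))
All bound variables are already distinct, so no renaming is needed.
Extract every quantifier outward, since the variables are now distinct and don't occur free across branches:
  exists y. exists x. forall t. forall v. (J(y,y) | J(x,x) & J(t,t) | J(v,v))
The quantifier forall x sits under an odd number of negations (counting the antecedent side of each →), so it flips to exists x.

existential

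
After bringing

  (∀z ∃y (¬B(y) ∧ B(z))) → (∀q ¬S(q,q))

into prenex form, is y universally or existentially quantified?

First replace A → B with ¬A ∨ B.
  ¬(∀z ∃y (¬B(y) ∧ B(z))) ∨ (∀q ¬S(q,q))
Move each ¬ inward, flipping quantifiers it crosses:
  (∃z ∀y (B(y) ∨ ¬B(z))) ∨ (∀q ¬S(q,q))
All bound variables are already distinct, so no renaming is needed.
Pull the quantifiers to the front (each side's bound variable is not free in the other side):
  ∃z ∀y ∀q (B(y) ∨ ¬B(z) ∨ ¬S(q,q))
The quantifier ∃y sits under an odd number of negations (counting the antecedent side of each →), so it flips to ∀y.

universal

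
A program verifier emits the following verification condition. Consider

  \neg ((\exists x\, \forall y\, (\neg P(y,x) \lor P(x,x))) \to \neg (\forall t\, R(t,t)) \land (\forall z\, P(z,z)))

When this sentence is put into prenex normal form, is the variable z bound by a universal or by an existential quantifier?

Rewrite implications/biconditionals: A → B as ¬A ∨ B.
  \neg (\neg (\exists x\, \forall y\, (\neg P(y,x) \lor P(x,x))) \lor \neg (\forall t\, R(t,t)) \land (\forall z\, P(z,z)))
Move each ¬ inward, flipping quantifiers it crosses:
  (\exists x\, \forall y\, (\neg P(y,x) \lor P(x,x))) \land ((\forall t\, R(t,t)) \lor (\exists z\, \neg P(z,z)))
All bound variables are already distinct, so no renaming is needed.
Extract every quantifier outward, since the variables are now distinct and don't occur free across branches:
  \exists x\, \forall y\, \forall t\, \exists z\, ((\neg P(y,x) \lor P(x,x)) \land (R(t,t) \lor \neg P(z,z)))
The quantifier \forall z sits under an odd number of negations (counting the antecedent side of each →), so it flips to \exists z.

existential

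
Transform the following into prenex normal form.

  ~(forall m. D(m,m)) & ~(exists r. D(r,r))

Push ¬ through the quantifiers and connectives to reach negation normal form:
  (exists m. ~D(m,m)) & (forall r. ~D(r,r))
All bound variables are already distinct, so no renaming is needed.
Extract every quantifier outward, since the variables are now distinct and don't occur free across branches:
  exists m. forall r. (~D(m,m) & ~D(r,r))

exists m. forall r. (~D(m,m) & ~D(r,r))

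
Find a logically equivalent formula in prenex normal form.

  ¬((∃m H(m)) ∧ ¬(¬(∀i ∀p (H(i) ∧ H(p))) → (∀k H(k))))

∀m ∀i ∀p ∀k (¬H(m) ∨ H(i) ∧ H(p) ∨ H(k))

First replace A → B with ¬A ∨ B.
  ¬((∃m H(m)) ∧ ¬(¬¬(∀i ∀p (H(i) ∧ H(p))) ∨ (∀k H(k))))
Move each ¬ inward, flipping quantifiers it crosses:
  (∀m ¬H(m)) ∨ (∀i ∀p (H(i) ∧ H(p))) ∨ (∀k H(k))
Finally move all quantifiers to the prefix:
  ∀m ∀i ∀p ∀k (¬H(m) ∨ H(i) ∧ H(p) ∨ H(k))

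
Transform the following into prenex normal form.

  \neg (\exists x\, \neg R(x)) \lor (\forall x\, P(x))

\forall x\, \forall z1\, (R(x) \lor P(z1))

Move each ¬ inward, flipping quantifiers it crosses:
  (\forall x\, R(x)) \lor (\forall x\, P(x))
Rename bound variables to avoid capture: x↦z1.
  (\forall x\, R(x)) \lor (\forall z1\, P(z1))
Finally move all quantifiers to the prefix:
  \forall x\, \forall z1\, (R(x) \lor P(z1))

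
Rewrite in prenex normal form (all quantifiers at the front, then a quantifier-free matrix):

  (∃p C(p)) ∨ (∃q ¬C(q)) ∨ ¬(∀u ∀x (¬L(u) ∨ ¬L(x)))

Drive negations inward (¬∀x A ≡ ∃x ¬A, ¬∃x A ≡ ∀x ¬A, De Morgan for ∧/∨):
  (∃p C(p)) ∨ (∃q ¬C(q)) ∨ (∃u ∃x (L(u) ∧ L(x)))
Extract every quantifier outward, since the variables are now distinct and don't occur free across branches:
  ∃p ∃q ∃u ∃x (C(p) ∨ ¬C(q) ∨ L(u) ∧ L(x))

∃p ∃q ∃u ∃x (C(p) ∨ ¬C(q) ∨ L(u) ∧ L(x))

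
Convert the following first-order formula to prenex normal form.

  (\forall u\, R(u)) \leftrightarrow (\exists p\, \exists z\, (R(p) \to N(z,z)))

\exists u\, \exists p\, \exists z\, \forall z1\, \forall s\, \forall q\, ((\neg R(u) \lor \neg R(p) \lor N(z,z)) \land (R(z1) \land \neg N(s,s) \lor R(q)))

Rewrite implications/biconditionals: A → B as ¬A ∨ B; A ↔ B as (¬A ∨ B) ∧ (¬B ∨ A).
  (\neg (\forall u\, R(u)) \lor (\exists p\, \exists z\, (\neg R(p) \lor N(z,z)))) \land (\neg (\exists p\, \exists z\, (\neg R(p) \lor N(z,z))) \lor (\forall u\, R(u)))
Drive negations inward (¬∀x A ≡ ∃x ¬A, ¬∃x A ≡ ∀x ¬A, De Morgan for ∧/∨):
  ((\exists u\, \neg R(u)) \lor (\exists p\, \exists z\, (\neg R(p) \lor N(z,z)))) \land ((\forall p\, \forall z\, (R(p) \land \neg N(z,z))) \lor (\forall u\, R(u)))
Standardize variables apart so no two quantifiers bind the same name: p↦z1, z↦s, u↦q.
  ((\exists u\, \neg R(u)) \lor (\exists p\, \exists z\, (\neg R(p) \lor N(z,z)))) \land ((\forall z1\, \forall s\, (R(z1) \land \neg N(s,s))) \lor (\forall q\, R(q)))
Pull the quantifiers to the front (each side's bound variable is not free in the other side):
  \exists u\, \exists p\, \exists z\, \forall z1\, \forall s\, \forall q\, ((\neg R(u) \lor \neg R(p) \lor N(z,z)) \land (R(z1) \land \neg N(s,s) \lor R(q)))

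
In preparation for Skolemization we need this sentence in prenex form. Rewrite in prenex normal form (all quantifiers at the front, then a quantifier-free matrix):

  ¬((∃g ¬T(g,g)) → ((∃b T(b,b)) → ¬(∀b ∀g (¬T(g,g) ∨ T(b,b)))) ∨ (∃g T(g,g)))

Rewrite implications/biconditionals: A → B as ¬A ∨ B.
  ¬(¬(∃g ¬T(g,g)) ∨ ¬(∃b T(b,b)) ∨ ¬(∀b ∀g (¬T(g,g) ∨ T(b,b))) ∨ (∃g T(g,g)))
Move each ¬ inward, flipping quantifiers it crosses:
  (∃g ¬T(g,g)) ∧ (∃b T(b,b)) ∧ (∀b ∀g (¬T(g,g) ∨ T(b,b))) ∧ (∀g ¬T(g,g))
Standardize variables apart so no two quantifiers bind the same name: b↦a, g↦c, g↦w.
  (∃g ¬T(g,g)) ∧ (∃b T(b,b)) ∧ (∀a ∀c (¬T(c,c) ∨ T(a,a))) ∧ (∀w ¬T(w,w))
Pull the quantifiers to the front (each side's bound variable is not free in the other side):
  ∃g ∃b ∀a ∀c ∀w (¬T(g,g) ∧ T(b,b) ∧ (¬T(c,c) ∨ T(a,a)) ∧ ¬T(w,w))

∃g ∃b ∀a ∀c ∀w (¬T(g,g) ∧ T(b,b) ∧ (¬T(c,c) ∨ T(a,a)) ∧ ¬T(w,w))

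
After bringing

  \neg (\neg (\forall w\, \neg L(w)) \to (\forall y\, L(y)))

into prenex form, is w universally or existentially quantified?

existential

Eliminate → and ↔ using ¬ and ∨.
  \neg (\neg \neg (\forall w\, \neg L(w)) \lor (\forall y\, L(y)))
Push ¬ through the quantifiers and connectives to reach negation normal form:
  (\exists w\, L(w)) \land (\exists y\, \neg L(y))
All bound variables are already distinct, so no renaming is needed.
Extract every quantifier outward, since the variables are now distinct and don't occur free across branches:
  \exists w\, \exists y\, (L(w) \land \neg L(y))
The quantifier \forall w sits under an odd number of negations (counting the antecedent side of each →), so it flips to \exists w.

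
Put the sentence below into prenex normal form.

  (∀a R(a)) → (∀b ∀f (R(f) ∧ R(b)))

Eliminate → and ↔ using ¬ and ∨.
  ¬(∀a R(a)) ∨ (∀b ∀f (R(f) ∧ R(b)))
Drive negations inward (¬∀x A ≡ ∃x ¬A, ¬∃x A ≡ ∀x ¬A, De Morgan for ∧/∨):
  (∃a ¬R(a)) ∨ (∀b ∀f (R(f) ∧ R(b)))
All bound variables are already distinct, so no renaming is needed.
Pull the quantifiers to the front (each side's bound variable is not free in the other side):
  ∃a ∀b ∀f (¬R(a) ∨ R(f) ∧ R(b))

∃a ∀b ∀f (¬R(a) ∨ R(f) ∧ R(b))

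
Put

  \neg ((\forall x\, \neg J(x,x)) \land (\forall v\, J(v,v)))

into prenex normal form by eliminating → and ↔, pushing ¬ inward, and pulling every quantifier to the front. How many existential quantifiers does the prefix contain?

Move each ¬ inward, flipping quantifiers it crosses:
  (\exists x\, J(x,x)) \lor (\exists v\, \neg J(v,v))
All bound variables are already distinct, so no renaming is needed.
Finally move all quantifiers to the prefix:
  \exists x\, \exists v\, (J(x,x) \lor \neg J(v,v))
The prefix is \exists x \exists v: 0 universal, 2 existential.

2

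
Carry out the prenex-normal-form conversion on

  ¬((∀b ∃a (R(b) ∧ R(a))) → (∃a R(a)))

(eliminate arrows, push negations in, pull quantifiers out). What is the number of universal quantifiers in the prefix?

2

Eliminate → and ↔ using ¬ and ∨.
  ¬(¬(∀b ∃a (R(b) ∧ R(a))) ∨ (∃a R(a)))
Drive negations inward (¬∀x A ≡ ∃x ¬A, ¬∃x A ≡ ∀x ¬A, De Morgan for ∧/∨):
  (∀b ∃a (R(b) ∧ R(a))) ∧ (∀a ¬R(a))
Give each quantifier a distinct variable: a↦t.
  (∀b ∃a (R(b) ∧ R(a))) ∧ (∀t ¬R(t))
Pull the quantifiers to the front (each side's bound variable is not free in the other side):
  ∀b ∃a ∀t (R(b) ∧ R(a) ∧ ¬R(t))
The prefix is ∀b ∃a ∀t: 2 universal, 1 existential.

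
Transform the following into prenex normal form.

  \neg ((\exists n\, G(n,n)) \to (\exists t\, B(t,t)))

Rewrite implications/biconditionals: A → B as ¬A ∨ B.
  \neg (\neg (\exists n\, G(n,n)) \lor (\exists t\, B(t,t)))
Push ¬ through the quantifiers and connectives to reach negation normal form:
  (\exists n\, G(n,n)) \land (\forall t\, \neg B(t,t))
All bound variables are already distinct, so no renaming is needed.
Finally move all quantifiers to the prefix:
  \exists n\, \forall t\, (G(n,n) \land \neg B(t,t))

\exists n\, \forall t\, (G(n,n) \land \neg B(t,t))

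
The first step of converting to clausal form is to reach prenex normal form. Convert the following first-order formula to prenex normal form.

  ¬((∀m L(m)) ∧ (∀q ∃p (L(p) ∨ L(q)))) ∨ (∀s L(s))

∃m ∃q ∀p ∀s (¬L(m) ∨ ¬L(p) ∧ ¬L(q) ∨ L(s))

Drive negations inward (¬∀x A ≡ ∃x ¬A, ¬∃x A ≡ ∀x ¬A, De Morgan for ∧/∨):
  (∃m ¬L(m)) ∨ (∃q ∀p (¬L(p) ∧ ¬L(q))) ∨ (∀s L(s))
Pull the quantifiers to the front (each side's bound variable is not free in the other side):
  ∃m ∃q ∀p ∀s (¬L(m) ∨ ¬L(p) ∧ ¬L(q) ∨ L(s))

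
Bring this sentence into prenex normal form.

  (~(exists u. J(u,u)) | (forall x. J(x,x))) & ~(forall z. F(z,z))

forall u. forall x. exists z. ((~J(u,u) | J(x,x)) & ~F(z,z))

Push ¬ through the quantifiers and connectives to reach negation normal form:
  ((forall u. ~J(u,u)) | (forall x. J(x,x))) & (exists z. ~F(z,z))
Pull the quantifiers to the front (each side's bound variable is not free in the other side):
  forall u. forall x. exists z. ((~J(u,u) | J(x,x)) & ~F(z,z))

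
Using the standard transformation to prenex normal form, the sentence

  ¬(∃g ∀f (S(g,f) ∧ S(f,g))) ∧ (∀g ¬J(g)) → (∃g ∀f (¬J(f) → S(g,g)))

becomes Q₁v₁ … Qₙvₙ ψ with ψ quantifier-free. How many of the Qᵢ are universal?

2

Eliminate → and ↔ using ¬ and ∨.
  ¬(¬(∃g ∀f (S(g,f) ∧ S(f,g))) ∧ (∀g ¬J(g))) ∨ (∃g ∀f (¬¬J(f) ∨ S(g,g)))
Drive negations inward (¬∀x A ≡ ∃x ¬A, ¬∃x A ≡ ∀x ¬A, De Morgan for ∧/∨):
  (∃g ∀f (S(g,f) ∧ S(f,g))) ∨ (∃g J(g)) ∨ (∃g ∀f (J(f) ∨ S(g,g)))
Give each quantifier a distinct variable: g↦z, g↦r, f↦x.
  (∃g ∀f (S(g,f) ∧ S(f,g))) ∨ (∃z J(z)) ∨ (∃r ∀x (J(x) ∨ S(r,r)))
Finally move all quantifiers to the prefix:
  ∃g ∀f ∃z ∃r ∀x (S(g,f) ∧ S(f,g) ∨ J(z) ∨ J(x) ∨ S(r,r))
The prefix is ∃g ∀f ∃z ∃r ∀x: 2 universal, 3 existential.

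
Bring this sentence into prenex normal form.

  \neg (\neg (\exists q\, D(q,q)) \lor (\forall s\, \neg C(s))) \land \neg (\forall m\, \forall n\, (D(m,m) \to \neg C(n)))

\exists q\, \exists s\, \exists m\, \exists n\, (D(q,q) \land C(s) \land D(m,m) \land C(n))

Eliminate → and ↔ using ¬ and ∨.
  \neg (\neg (\exists q\, D(q,q)) \lor (\forall s\, \neg C(s))) \land \neg (\forall m\, \forall n\, (\neg D(m,m) \lor \neg C(n)))
Move each ¬ inward, flipping quantifiers it crosses:
  (\exists q\, D(q,q)) \land (\exists s\, C(s)) \land (\exists m\, \exists n\, (D(m,m) \land C(n)))
All bound variables are already distinct, so no renaming is needed.
Extract every quantifier outward, since the variables are now distinct and don't occur free across branches:
  \exists q\, \exists s\, \exists m\, \exists n\, (D(q,q) \land C(s) \land D(m,m) \land C(n))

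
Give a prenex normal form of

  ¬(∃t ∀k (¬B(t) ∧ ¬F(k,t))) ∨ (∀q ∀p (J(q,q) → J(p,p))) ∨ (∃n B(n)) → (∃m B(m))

Rewrite implications/biconditionals: A → B as ¬A ∨ B.
  ¬(¬(∃t ∀k (¬B(t) ∧ ¬F(k,t))) ∨ (∀q ∀p (¬J(q,q) ∨ J(p,p))) ∨ (∃n B(n))) ∨ (∃m B(m))
Push ¬ through the quantifiers and connectives to reach negation normal form:
  (∃t ∀k (¬B(t) ∧ ¬F(k,t))) ∧ (∃q ∃p (J(q,q) ∧ ¬J(p,p))) ∧ (∀n ¬B(n)) ∨ (∃m B(m))
All bound variables are already distinct, so no renaming is needed.
Pull the quantifiers to the front (each side's bound variable is not free in the other side):
  ∃t ∀k ∃q ∃p ∀n ∃m (¬B(t) ∧ ¬F(k,t) ∧ J(q,q) ∧ ¬J(p,p) ∧ ¬B(n) ∨ B(m))

∃t ∀k ∃q ∃p ∀n ∃m (¬B(t) ∧ ¬F(k,t) ∧ J(q,q) ∧ ¬J(p,p) ∧ ¬B(n) ∨ B(m))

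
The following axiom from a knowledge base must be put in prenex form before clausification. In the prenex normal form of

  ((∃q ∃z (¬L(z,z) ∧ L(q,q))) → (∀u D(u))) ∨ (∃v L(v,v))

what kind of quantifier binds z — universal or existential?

Rewrite implications/biconditionals: A → B as ¬A ∨ B.
  ¬(∃q ∃z (¬L(z,z) ∧ L(q,q))) ∨ (∀u D(u)) ∨ (∃v L(v,v))
Drive negations inward (¬∀x A ≡ ∃x ¬A, ¬∃x A ≡ ∀x ¬A, De Morgan for ∧/∨):
  (∀q ∀z (L(z,z) ∨ ¬L(q,q))) ∨ (∀u D(u)) ∨ (∃v L(v,v))
Pull the quantifiers to the front (each side's bound variable is not free in the other side):
  ∀q ∀z ∀u ∃v (L(z,z) ∨ ¬L(q,q) ∨ D(u) ∨ L(v,v))
The quantifier ∃z sits under an odd number of negations (counting the antecedent side of each →), so it flips to ∀z.

universal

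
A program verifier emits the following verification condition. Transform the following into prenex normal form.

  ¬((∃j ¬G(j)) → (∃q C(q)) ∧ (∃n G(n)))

∃j ∀q ∀n (¬G(j) ∧ (¬C(q) ∨ ¬G(n)))

First replace A → B with ¬A ∨ B.
  ¬(¬(∃j ¬G(j)) ∨ (∃q C(q)) ∧ (∃n G(n)))
Push ¬ through the quantifiers and connectives to reach negation normal form:
  (∃j ¬G(j)) ∧ ((∀q ¬C(q)) ∨ (∀n ¬G(n)))
Finally move all quantifiers to the prefix:
  ∃j ∀q ∀n (¬G(j) ∧ (¬C(q) ∨ ¬G(n)))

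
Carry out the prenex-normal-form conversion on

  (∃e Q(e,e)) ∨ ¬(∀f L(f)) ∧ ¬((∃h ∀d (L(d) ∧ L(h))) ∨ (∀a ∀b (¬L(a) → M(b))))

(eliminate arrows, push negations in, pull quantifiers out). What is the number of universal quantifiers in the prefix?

1

Eliminate → and ↔ using ¬ and ∨.
  (∃e Q(e,e)) ∨ ¬(∀f L(f)) ∧ ¬((∃h ∀d (L(d) ∧ L(h))) ∨ (∀a ∀b (¬¬L(a) ∨ M(b))))
Drive negations inward (¬∀x A ≡ ∃x ¬A, ¬∃x A ≡ ∀x ¬A, De Morgan for ∧/∨):
  (∃e Q(e,e)) ∨ (∃f ¬L(f)) ∧ (∀h ∃d (¬L(d) ∨ ¬L(h))) ∧ (∃a ∃b (¬L(a) ∧ ¬M(b)))
Finally move all quantifiers to the prefix:
  ∃e ∃f ∀h ∃d ∃a ∃b (Q(e,e) ∨ ¬L(f) ∧ (¬L(d) ∨ ¬L(h)) ∧ ¬L(a) ∧ ¬M(b))
The prefix is ∃e ∃f ∀h ∃d ∃a ∃b: 1 universal, 5 existential.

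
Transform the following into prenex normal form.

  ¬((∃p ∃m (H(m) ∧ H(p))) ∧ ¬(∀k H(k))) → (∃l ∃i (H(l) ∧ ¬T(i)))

∃p ∃m ∃k ∃l ∃i (H(m) ∧ H(p) ∧ ¬H(k) ∨ H(l) ∧ ¬T(i))

Rewrite implications/biconditionals: A → B as ¬A ∨ B.
  ¬¬((∃p ∃m (H(m) ∧ H(p))) ∧ ¬(∀k H(k))) ∨ (∃l ∃i (H(l) ∧ ¬T(i)))
Push ¬ through the quantifiers and connectives to reach negation normal form:
  (∃p ∃m (H(m) ∧ H(p))) ∧ (∃k ¬H(k)) ∨ (∃l ∃i (H(l) ∧ ¬T(i)))
Pull the quantifiers to the front (each side's bound variable is not free in the other side):
  ∃p ∃m ∃k ∃l ∃i (H(m) ∧ H(p) ∧ ¬H(k) ∨ H(l) ∧ ¬T(i))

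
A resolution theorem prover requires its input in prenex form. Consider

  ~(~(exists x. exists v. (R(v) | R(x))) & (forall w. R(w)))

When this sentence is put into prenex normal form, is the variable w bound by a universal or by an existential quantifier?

Push ¬ through the quantifiers and connectives to reach negation normal form:
  (exists x. exists v. (R(v) | R(x))) | (exists w. ~R(w))
Pull the quantifiers to the front (each side's bound variable is not free in the other side):
  exists x. exists v. exists w. (R(v) | R(x) | ~R(w))
The quantifier forall w sits under an odd number of negations, so it flips to exists w.

existential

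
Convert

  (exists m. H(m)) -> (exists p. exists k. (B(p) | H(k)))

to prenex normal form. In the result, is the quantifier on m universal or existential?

universal

Eliminate → and ↔ using ¬ and ∨.
  ~(exists m. H(m)) | (exists p. exists k. (B(p) | H(k)))
Drive negations inward (¬∀x A ≡ ∃x ¬A, ¬∃x A ≡ ∀x ¬A, De Morgan for ∧/∨):
  (forall m. ~H(m)) | (exists p. exists k. (B(p) | H(k)))
All bound variables are already distinct, so no renaming is needed.
Pull the quantifiers to the front (each side's bound variable is not free in the other side):
  forall m. exists p. exists k. (~H(m) | B(p) | H(k))
The quantifier exists m sits under an odd number of negations (counting the antecedent side of each →), so it flips to forall m.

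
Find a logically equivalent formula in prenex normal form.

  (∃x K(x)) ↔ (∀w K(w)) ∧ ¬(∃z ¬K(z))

∀x ∀w ∀z ∃u ∃v ∃a ((¬K(x) ∨ K(w) ∧ K(z)) ∧ (¬K(u) ∨ ¬K(v) ∨ K(a)))

Rewrite implications/biconditionals: A → B as ¬A ∨ B; A ↔ B as (¬A ∨ B) ∧ (¬B ∨ A).
  (¬(∃x K(x)) ∨ (∀w K(w)) ∧ ¬(∃z ¬K(z))) ∧ (¬((∀w K(w)) ∧ ¬(∃z ¬K(z))) ∨ (∃x K(x)))
Drive negations inward (¬∀x A ≡ ∃x ¬A, ¬∃x A ≡ ∀x ¬A, De Morgan for ∧/∨):
  ((∀x ¬K(x)) ∨ (∀w K(w)) ∧ (∀z K(z))) ∧ ((∃w ¬K(w)) ∨ (∃z ¬K(z)) ∨ (∃x K(x)))
Standardize variables apart so no two quantifiers bind the same name: w↦u, z↦v, x↦a.
  ((∀x ¬K(x)) ∨ (∀w K(w)) ∧ (∀z K(z))) ∧ ((∃u ¬K(u)) ∨ (∃v ¬K(v)) ∨ (∃a K(a)))
Extract every quantifier outward, since the variables are now distinct and don't occur free across branches:
  ∀x ∀w ∀z ∃u ∃v ∃a ((¬K(x) ∨ K(w) ∧ K(z)) ∧ (¬K(u) ∨ ¬K(v) ∨ K(a)))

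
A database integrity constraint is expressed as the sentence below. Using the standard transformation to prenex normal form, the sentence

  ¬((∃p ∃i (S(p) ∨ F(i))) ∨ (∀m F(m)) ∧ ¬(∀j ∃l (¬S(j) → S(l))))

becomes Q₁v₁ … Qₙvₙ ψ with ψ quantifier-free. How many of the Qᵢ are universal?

Rewrite implications/biconditionals: A → B as ¬A ∨ B.
  ¬((∃p ∃i (S(p) ∨ F(i))) ∨ (∀m F(m)) ∧ ¬(∀j ∃l (¬¬S(j) ∨ S(l))))
Drive negations inward (¬∀x A ≡ ∃x ¬A, ¬∃x A ≡ ∀x ¬A, De Morgan for ∧/∨):
  (∀p ∀i (¬S(p) ∧ ¬F(i))) ∧ ((∃m ¬F(m)) ∨ (∀j ∃l (S(j) ∨ S(l))))
All bound variables are already distinct, so no renaming is needed.
Finally move all quantifiers to the prefix:
  ∀p ∀i ∃m ∀j ∃l (¬S(p) ∧ ¬F(i) ∧ (¬F(m) ∨ S(j) ∨ S(l)))
The prefix is ∀p ∀i ∃m ∀j ∃l: 3 universal, 2 existential.

3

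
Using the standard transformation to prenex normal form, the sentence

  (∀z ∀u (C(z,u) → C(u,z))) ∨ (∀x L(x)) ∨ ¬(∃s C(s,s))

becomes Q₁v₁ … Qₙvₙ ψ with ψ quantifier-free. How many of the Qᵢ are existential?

0

First replace A → B with ¬A ∨ B.
  (∀z ∀u (¬C(z,u) ∨ C(u,z))) ∨ (∀x L(x)) ∨ ¬(∃s C(s,s))
Move each ¬ inward, flipping quantifiers it crosses:
  (∀z ∀u (¬C(z,u) ∨ C(u,z))) ∨ (∀x L(x)) ∨ (∀s ¬C(s,s))
All bound variables are already distinct, so no renaming is needed.
Pull the quantifiers to the front (each side's bound variable is not free in the other side):
  ∀z ∀u ∀x ∀s (¬C(z,u) ∨ C(u,z) ∨ L(x) ∨ ¬C(s,s))
The prefix is ∀z ∀u ∀x ∀s: 4 universal, 0 existential.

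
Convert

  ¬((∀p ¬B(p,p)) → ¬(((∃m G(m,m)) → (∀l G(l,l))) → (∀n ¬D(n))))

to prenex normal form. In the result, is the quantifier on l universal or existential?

First replace A → B with ¬A ∨ B.
  ¬(¬(∀p ¬B(p,p)) ∨ ¬(¬(¬(∃m G(m,m)) ∨ (∀l G(l,l))) ∨ (∀n ¬D(n))))
Push ¬ through the quantifiers and connectives to reach negation normal form:
  (∀p ¬B(p,p)) ∧ ((∃m G(m,m)) ∧ (∃l ¬G(l,l)) ∨ (∀n ¬D(n)))
All bound variables are already distinct, so no renaming is needed.
Pull the quantifiers to the front (each side's bound variable is not free in the other side):
  ∀p ∃m ∃l ∀n (¬B(p,p) ∧ (G(m,m) ∧ ¬G(l,l) ∨ ¬D(n)))
The quantifier ∀l sits under an odd number of negations (counting the antecedent side of each →), so it flips to ∃l.

existential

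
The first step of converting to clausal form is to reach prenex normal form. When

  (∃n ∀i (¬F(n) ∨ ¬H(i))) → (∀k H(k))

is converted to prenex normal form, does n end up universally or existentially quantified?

First replace A → B with ¬A ∨ B.
  ¬(∃n ∀i (¬F(n) ∨ ¬H(i))) ∨ (∀k H(k))
Move each ¬ inward, flipping quantifiers it crosses:
  (∀n ∃i (F(n) ∧ H(i))) ∨ (∀k H(k))
All bound variables are already distinct, so no renaming is needed.
Extract every quantifier outward, since the variables are now distinct and don't occur free across branches:
  ∀n ∃i ∀k (F(n) ∧ H(i) ∨ H(k))
The quantifier ∃n sits under an odd number of negations (counting the antecedent side of each →), so it flips to ∀n.

universal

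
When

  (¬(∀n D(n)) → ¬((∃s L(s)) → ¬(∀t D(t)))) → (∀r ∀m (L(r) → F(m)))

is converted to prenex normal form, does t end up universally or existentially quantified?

First replace A → B with ¬A ∨ B.
  ¬(¬¬(∀n D(n)) ∨ ¬(¬(∃s L(s)) ∨ ¬(∀t D(t)))) ∨ (∀r ∀m (¬L(r) ∨ F(m)))
Move each ¬ inward, flipping quantifiers it crosses:
  (∃n ¬D(n)) ∧ ((∀s ¬L(s)) ∨ (∃t ¬D(t))) ∨ (∀r ∀m (¬L(r) ∨ F(m)))
All bound variables are already distinct, so no renaming is needed.
Pull the quantifiers to the front (each side's bound variable is not free in the other side):
  ∃n ∀s ∃t ∀r ∀m (¬D(n) ∧ (¬L(s) ∨ ¬D(t)) ∨ ¬L(r) ∨ F(m))
The quantifier ∀t sits under an odd number of negations (counting the antecedent side of each →), so it flips to ∃t.

existential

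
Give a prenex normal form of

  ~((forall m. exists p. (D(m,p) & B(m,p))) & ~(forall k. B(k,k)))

Move each ¬ inward, flipping quantifiers it crosses:
  (exists m. forall p. (~D(m,p) | ~B(m,p))) | (forall k. B(k,k))
All bound variables are already distinct, so no renaming is needed.
Pull the quantifiers to the front (each side's bound variable is not free in the other side):
  exists m. forall p. forall k. (~D(m,p) | ~B(m,p) | B(k,k))

exists m. forall p. forall k. (~D(m,p) | ~B(m,p) | B(k,k))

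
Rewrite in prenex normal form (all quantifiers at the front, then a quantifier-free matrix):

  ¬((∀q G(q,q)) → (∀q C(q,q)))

∀q ∃y1 (G(q,q) ∧ ¬C(y1,y1))

Eliminate → and ↔ using ¬ and ∨.
  ¬(¬(∀q G(q,q)) ∨ (∀q C(q,q)))
Push ¬ through the quantifiers and connectives to reach negation normal form:
  (∀q G(q,q)) ∧ (∃q ¬C(q,q))
Rename bound variables to avoid capture: q↦y1.
  (∀q G(q,q)) ∧ (∃y1 ¬C(y1,y1))
Extract every quantifier outward, since the variables are now distinct and don't occur free across branches:
  ∀q ∃y1 (G(q,q) ∧ ¬C(y1,y1))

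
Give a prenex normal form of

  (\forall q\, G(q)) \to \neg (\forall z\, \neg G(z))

\exists q\, \exists z\, (\neg G(q) \lor G(z))

First replace A → B with ¬A ∨ B.
  \neg (\forall q\, G(q)) \lor \neg (\forall z\, \neg G(z))
Push ¬ through the quantifiers and connectives to reach negation normal form:
  (\exists q\, \neg G(q)) \lor (\exists z\, G(z))
Finally move all quantifiers to the prefix:
  \exists q\, \exists z\, (\neg G(q) \lor G(z))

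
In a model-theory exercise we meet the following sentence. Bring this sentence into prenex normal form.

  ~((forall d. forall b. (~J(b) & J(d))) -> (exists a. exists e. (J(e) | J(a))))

forall d. forall b. forall a. forall e. (~J(b) & J(d) & ~J(e) & ~J(a))

Eliminate → and ↔ using ¬ and ∨.
  ~(~(forall d. forall b. (~J(b) & J(d))) | (exists a. exists e. (J(e) | J(a))))
Move each ¬ inward, flipping quantifiers it crosses:
  (forall d. forall b. (~J(b) & J(d))) & (forall a. forall e. (~J(e) & ~J(a)))
All bound variables are already distinct, so no renaming is needed.
Finally move all quantifiers to the prefix:
  forall d. forall b. forall a. forall e. (~J(b) & J(d) & ~J(e) & ~J(a))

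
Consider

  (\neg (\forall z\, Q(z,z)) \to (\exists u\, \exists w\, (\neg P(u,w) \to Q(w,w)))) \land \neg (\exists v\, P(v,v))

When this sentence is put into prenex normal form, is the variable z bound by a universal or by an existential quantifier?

Eliminate → and ↔ using ¬ and ∨.
  (\neg \neg (\forall z\, Q(z,z)) \lor (\exists u\, \exists w\, (\neg \neg P(u,w) \lor Q(w,w)))) \land \neg (\exists v\, P(v,v))
Move each ¬ inward, flipping quantifiers it crosses:
  ((\forall z\, Q(z,z)) \lor (\exists u\, \exists w\, (P(u,w) \lor Q(w,w)))) \land (\forall v\, \neg P(v,v))
Pull the quantifiers to the front (each side's bound variable is not free in the other side):
  \forall z\, \exists u\, \exists w\, \forall v\, ((Q(z,z) \lor P(u,w) \lor Q(w,w)) \land \neg P(v,v))
The quantifier \forall z sits under an even number of negations (counting the antecedent side of each →), so it remains universal.

universal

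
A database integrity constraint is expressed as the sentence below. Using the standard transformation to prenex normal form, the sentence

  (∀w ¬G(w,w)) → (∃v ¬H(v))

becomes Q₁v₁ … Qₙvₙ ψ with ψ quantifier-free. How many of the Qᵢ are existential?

Eliminate → and ↔ using ¬ and ∨.
  ¬(∀w ¬G(w,w)) ∨ (∃v ¬H(v))
Move each ¬ inward, flipping quantifiers it crosses:
  (∃w G(w,w)) ∨ (∃v ¬H(v))
Pull the quantifiers to the front (each side's bound variable is not free in the other side):
  ∃w ∃v (G(w,w) ∨ ¬H(v))
The prefix is ∃w ∃v: 0 universal, 2 existential.

2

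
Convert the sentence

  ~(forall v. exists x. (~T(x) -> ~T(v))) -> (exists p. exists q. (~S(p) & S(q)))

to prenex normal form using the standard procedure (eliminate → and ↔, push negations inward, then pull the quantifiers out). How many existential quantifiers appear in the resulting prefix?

First replace A → B with ¬A ∨ B.
  ~~(forall v. exists x. (~~T(x) | ~T(v))) | (exists p. exists q. (~S(p) & S(q)))
Move each ¬ inward, flipping quantifiers it crosses:
  (forall v. exists x. (T(x) | ~T(v))) | (exists p. exists q. (~S(p) & S(q)))
Extract every quantifier outward, since the variables are now distinct and don't occur free across branches:
  forall v. exists x. exists p. exists q. (T(x) | ~T(v) | ~S(p) & S(q))
The prefix is forall v exists x exists p exists q: 1 universal, 3 existential.

3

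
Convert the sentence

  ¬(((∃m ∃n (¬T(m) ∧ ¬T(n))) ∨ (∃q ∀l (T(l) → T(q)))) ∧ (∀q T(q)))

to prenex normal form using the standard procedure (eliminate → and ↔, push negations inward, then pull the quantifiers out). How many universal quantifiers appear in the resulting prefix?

3

Eliminate → and ↔ using ¬ and ∨.
  ¬(((∃m ∃n (¬T(m) ∧ ¬T(n))) ∨ (∃q ∀l (¬T(l) ∨ T(q)))) ∧ (∀q T(q)))
Push ¬ through the quantifiers and connectives to reach negation normal form:
  (∀m ∀n (T(m) ∨ T(n))) ∧ (∀q ∃l (T(l) ∧ ¬T(q))) ∨ (∃q ¬T(q))
Standardize variables apart so no two quantifiers bind the same name: q↦v.
  (∀m ∀n (T(m) ∨ T(n))) ∧ (∀q ∃l (T(l) ∧ ¬T(q))) ∨ (∃v ¬T(v))
Extract every quantifier outward, since the variables are now distinct and don't occur free across branches:
  ∀m ∀n ∀q ∃l ∃v ((T(m) ∨ T(n)) ∧ T(l) ∧ ¬T(q) ∨ ¬T(v))
The prefix is ∀m ∀n ∀q ∃l ∃v: 3 universal, 2 existential.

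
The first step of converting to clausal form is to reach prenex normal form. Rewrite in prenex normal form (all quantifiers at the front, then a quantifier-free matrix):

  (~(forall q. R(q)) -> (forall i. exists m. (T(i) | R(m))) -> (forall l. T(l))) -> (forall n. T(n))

Eliminate → and ↔ using ¬ and ∨.
  ~(~~(forall q. R(q)) | ~(forall i. exists m. (T(i) | R(m))) | (forall l. T(l))) | (forall n. T(n))
Push ¬ through the quantifiers and connectives to reach negation normal form:
  (exists q. ~R(q)) & (forall i. exists m. (T(i) | R(m))) & (exists l. ~T(l)) | (forall n. T(n))
Finally move all quantifiers to the prefix:
  exists q. forall i. exists m. exists l. forall n. (~R(q) & (T(i) | R(m)) & ~T(l) | T(n))

exists q. forall i. exists m. exists l. forall n. (~R(q) & (T(i) | R(m)) & ~T(l) | T(n))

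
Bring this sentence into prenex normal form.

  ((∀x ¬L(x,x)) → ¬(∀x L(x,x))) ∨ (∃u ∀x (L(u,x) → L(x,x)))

∃x ∃z1 ∃u ∀y1 (L(x,x) ∨ ¬L(z1,z1) ∨ ¬L(u,y1) ∨ L(y1,y1))

Eliminate → and ↔ using ¬ and ∨.
  ¬(∀x ¬L(x,x)) ∨ ¬(∀x L(x,x)) ∨ (∃u ∀x (¬L(u,x) ∨ L(x,x)))
Push ¬ through the quantifiers and connectives to reach negation normal form:
  (∃x L(x,x)) ∨ (∃x ¬L(x,x)) ∨ (∃u ∀x (¬L(u,x) ∨ L(x,x)))
Standardize variables apart so no two quantifiers bind the same name: x↦z1, x↦y1.
  (∃x L(x,x)) ∨ (∃z1 ¬L(z1,z1)) ∨ (∃u ∀y1 (¬L(u,y1) ∨ L(y1,y1)))
Finally move all quantifiers to the prefix:
  ∃x ∃z1 ∃u ∀y1 (L(x,x) ∨ ¬L(z1,z1) ∨ ¬L(u,y1) ∨ L(y1,y1))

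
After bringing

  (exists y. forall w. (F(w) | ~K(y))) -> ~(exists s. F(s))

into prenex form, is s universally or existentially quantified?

universal

First replace A → B with ¬A ∨ B.
  ~(exists y. forall w. (F(w) | ~K(y))) | ~(exists s. F(s))
Drive negations inward (¬∀x A ≡ ∃x ¬A, ¬∃x A ≡ ∀x ¬A, De Morgan for ∧/∨):
  (forall y. exists w. (~F(w) & K(y))) | (forall s. ~F(s))
All bound variables are already distinct, so no renaming is needed.
Extract every quantifier outward, since the variables are now distinct and don't occur free across branches:
  forall y. exists w. forall s. (~F(w) & K(y) | ~F(s))
The quantifier exists s sits under an odd number of negations (counting the antecedent side of each →), so it flips to forall s.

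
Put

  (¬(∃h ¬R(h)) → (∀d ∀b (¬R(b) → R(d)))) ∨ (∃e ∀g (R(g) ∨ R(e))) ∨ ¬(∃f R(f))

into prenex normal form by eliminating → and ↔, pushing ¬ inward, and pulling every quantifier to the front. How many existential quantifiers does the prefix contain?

Eliminate → and ↔ using ¬ and ∨.
  ¬¬(∃h ¬R(h)) ∨ (∀d ∀b (¬¬R(b) ∨ R(d))) ∨ (∃e ∀g (R(g) ∨ R(e))) ∨ ¬(∃f R(f))
Push ¬ through the quantifiers and connectives to reach negation normal form:
  (∃h ¬R(h)) ∨ (∀d ∀b (R(b) ∨ R(d))) ∨ (∃e ∀g (R(g) ∨ R(e))) ∨ (∀f ¬R(f))
Pull the quantifiers to the front (each side's bound variable is not free in the other side):
  ∃h ∀d ∀b ∃e ∀g ∀f (¬R(h) ∨ R(b) ∨ R(d) ∨ R(g) ∨ R(e) ∨ ¬R(f))
The prefix is ∃h ∀d ∀b ∃e ∀g ∀f: 4 universal, 2 existential.

2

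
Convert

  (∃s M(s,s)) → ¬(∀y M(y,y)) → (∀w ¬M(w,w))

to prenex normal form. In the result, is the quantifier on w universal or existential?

universal

First replace A → B with ¬A ∨ B.
  ¬(∃s M(s,s)) ∨ ¬¬(∀y M(y,y)) ∨ (∀w ¬M(w,w))
Drive negations inward (¬∀x A ≡ ∃x ¬A, ¬∃x A ≡ ∀x ¬A, De Morgan for ∧/∨):
  (∀s ¬M(s,s)) ∨ (∀y M(y,y)) ∨ (∀w ¬M(w,w))
All bound variables are already distinct, so no renaming is needed.
Pull the quantifiers to the front (each side's bound variable is not free in the other side):
  ∀s ∀y ∀w (¬M(s,s) ∨ M(y,y) ∨ ¬M(w,w))
The quantifier ∀w sits under an even number of negations (counting the antecedent side of each →), so it remains universal.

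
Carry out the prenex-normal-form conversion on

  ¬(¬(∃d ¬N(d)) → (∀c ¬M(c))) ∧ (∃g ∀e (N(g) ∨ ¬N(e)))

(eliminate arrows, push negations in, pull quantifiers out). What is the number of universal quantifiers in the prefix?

2

First replace A → B with ¬A ∨ B.
  ¬(¬¬(∃d ¬N(d)) ∨ (∀c ¬M(c))) ∧ (∃g ∀e (N(g) ∨ ¬N(e)))
Move each ¬ inward, flipping quantifiers it crosses:
  (∀d N(d)) ∧ (∃c M(c)) ∧ (∃g ∀e (N(g) ∨ ¬N(e)))
All bound variables are already distinct, so no renaming is needed.
Finally move all quantifiers to the prefix:
  ∀d ∃c ∃g ∀e (N(d) ∧ M(c) ∧ (N(g) ∨ ¬N(e)))
The prefix is ∀d ∃c ∃g ∀e: 2 universal, 2 existential.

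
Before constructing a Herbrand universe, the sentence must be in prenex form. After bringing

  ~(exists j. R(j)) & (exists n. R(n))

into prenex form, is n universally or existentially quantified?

existential

Drive negations inward (¬∀x A ≡ ∃x ¬A, ¬∃x A ≡ ∀x ¬A, De Morgan for ∧/∨):
  (forall j. ~R(j)) & (exists n. R(n))
All bound variables are already distinct, so no renaming is needed.
Extract every quantifier outward, since the variables are now distinct and don't occur free across branches:
  forall j. exists n. (~R(j) & R(n))
The quantifier exists n sits under an even number of negations, so it remains existential.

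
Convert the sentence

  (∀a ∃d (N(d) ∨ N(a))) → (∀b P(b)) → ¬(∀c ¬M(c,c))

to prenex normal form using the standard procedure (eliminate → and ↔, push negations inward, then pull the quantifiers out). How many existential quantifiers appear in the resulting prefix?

First replace A → B with ¬A ∨ B.
  ¬(∀a ∃d (N(d) ∨ N(a))) ∨ ¬(∀b P(b)) ∨ ¬(∀c ¬M(c,c))
Move each ¬ inward, flipping quantifiers it crosses:
  (∃a ∀d (¬N(d) ∧ ¬N(a))) ∨ (∃b ¬P(b)) ∨ (∃c M(c,c))
All bound variables are already distinct, so no renaming is needed.
Pull the quantifiers to the front (each side's bound variable is not free in the other side):
  ∃a ∀d ∃b ∃c (¬N(d) ∧ ¬N(a) ∨ ¬P(b) ∨ M(c,c))
The prefix is ∃a ∀d ∃b ∃c: 1 universal, 3 existential.

3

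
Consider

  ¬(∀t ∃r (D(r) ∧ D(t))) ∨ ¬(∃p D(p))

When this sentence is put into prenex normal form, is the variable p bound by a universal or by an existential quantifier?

Push ¬ through the quantifiers and connectives to reach negation normal form:
  (∃t ∀r (¬D(r) ∨ ¬D(t))) ∨ (∀p ¬D(p))
Pull the quantifiers to the front (each side's bound variable is not free in the other side):
  ∃t ∀r ∀p (¬D(r) ∨ ¬D(t) ∨ ¬D(p))
The quantifier ∃p sits under an odd number of negations, so it flips to ∀p.

universal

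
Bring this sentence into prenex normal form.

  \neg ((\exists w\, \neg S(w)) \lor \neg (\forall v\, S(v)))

Move each ¬ inward, flipping quantifiers it crosses:
  (\forall w\, S(w)) \land (\forall v\, S(v))
All bound variables are already distinct, so no renaming is needed.
Pull the quantifiers to the front (each side's bound variable is not free in the other side):
  \forall w\, \forall v\, (S(w) \land S(v))

\forall w\, \forall v\, (S(w) \land S(v))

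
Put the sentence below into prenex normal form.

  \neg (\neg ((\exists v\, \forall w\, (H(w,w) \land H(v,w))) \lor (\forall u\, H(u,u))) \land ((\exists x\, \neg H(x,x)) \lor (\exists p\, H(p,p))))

Drive negations inward (¬∀x A ≡ ∃x ¬A, ¬∃x A ≡ ∀x ¬A, De Morgan for ∧/∨):
  (\exists v\, \forall w\, (H(w,w) \land H(v,w))) \lor (\forall u\, H(u,u)) \lor (\forall x\, H(x,x)) \land (\forall p\, \neg H(p,p))
All bound variables are already distinct, so no renaming is needed.
Finally move all quantifiers to the prefix:
  \exists v\, \forall w\, \forall u\, \forall x\, \forall p\, (H(w,w) \land H(v,w) \lor H(u,u) \lor H(x,x) \land \neg H(p,p))

\exists v\, \forall w\, \forall u\, \forall x\, \forall p\, (H(w,w) \land H(v,w) \lor H(u,u) \lor H(x,x) \land \neg H(p,p))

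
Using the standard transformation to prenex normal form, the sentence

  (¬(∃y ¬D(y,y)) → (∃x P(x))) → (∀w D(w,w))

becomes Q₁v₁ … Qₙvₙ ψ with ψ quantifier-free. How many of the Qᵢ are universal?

First replace A → B with ¬A ∨ B.
  ¬(¬¬(∃y ¬D(y,y)) ∨ (∃x P(x))) ∨ (∀w D(w,w))
Move each ¬ inward, flipping quantifiers it crosses:
  (∀y D(y,y)) ∧ (∀x ¬P(x)) ∨ (∀w D(w,w))
All bound variables are already distinct, so no renaming is needed.
Pull the quantifiers to the front (each side's bound variable is not free in the other side):
  ∀y ∀x ∀w (D(y,y) ∧ ¬P(x) ∨ D(w,w))
The prefix is ∀y ∀x ∀w: 3 universal, 0 existential.

3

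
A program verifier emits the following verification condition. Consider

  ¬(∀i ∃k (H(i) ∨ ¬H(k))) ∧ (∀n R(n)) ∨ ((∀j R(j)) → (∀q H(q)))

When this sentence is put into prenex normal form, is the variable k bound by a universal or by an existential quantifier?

Rewrite implications/biconditionals: A → B as ¬A ∨ B.
  ¬(∀i ∃k (H(i) ∨ ¬H(k))) ∧ (∀n R(n)) ∨ ¬(∀j R(j)) ∨ (∀q H(q))
Move each ¬ inward, flipping quantifiers it crosses:
  (∃i ∀k (¬H(i) ∧ H(k))) ∧ (∀n R(n)) ∨ (∃j ¬R(j)) ∨ (∀q H(q))
All bound variables are already distinct, so no renaming is needed.
Pull the quantifiers to the front (each side's bound variable is not free in the other side):
  ∃i ∀k ∀n ∃j ∀q (¬H(i) ∧ H(k) ∧ R(n) ∨ ¬R(j) ∨ H(q))
The quantifier ∃k sits under an odd number of negations (counting the antecedent side of each →), so it flips to ∀k.

universal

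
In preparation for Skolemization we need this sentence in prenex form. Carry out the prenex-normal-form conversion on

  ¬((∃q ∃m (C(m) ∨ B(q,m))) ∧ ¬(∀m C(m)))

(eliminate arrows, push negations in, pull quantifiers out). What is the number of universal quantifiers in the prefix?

3

Move each ¬ inward, flipping quantifiers it crosses:
  (∀q ∀m (¬C(m) ∧ ¬B(q,m))) ∨ (∀m C(m))
Standardize variables apart so no two quantifiers bind the same name: m↦w.
  (∀q ∀m (¬C(m) ∧ ¬B(q,m))) ∨ (∀w C(w))
Pull the quantifiers to the front (each side's bound variable is not free in the other side):
  ∀q ∀m ∀w (¬C(m) ∧ ¬B(q,m) ∨ C(w))
The prefix is ∀q ∀m ∀w: 3 universal, 0 existential.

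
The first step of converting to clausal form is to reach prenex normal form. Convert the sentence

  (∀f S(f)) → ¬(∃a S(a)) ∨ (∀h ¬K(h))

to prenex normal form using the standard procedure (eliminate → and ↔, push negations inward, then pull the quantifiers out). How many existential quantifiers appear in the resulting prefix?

1

Rewrite implications/biconditionals: A → B as ¬A ∨ B.
  ¬(∀f S(f)) ∨ ¬(∃a S(a)) ∨ (∀h ¬K(h))
Push ¬ through the quantifiers and connectives to reach negation normal form:
  (∃f ¬S(f)) ∨ (∀a ¬S(a)) ∨ (∀h ¬K(h))
All bound variables are already distinct, so no renaming is needed.
Finally move all quantifiers to the prefix:
  ∃f ∀a ∀h (¬S(f) ∨ ¬S(a) ∨ ¬K(h))
The prefix is ∃f ∀a ∀h: 2 universal, 1 existential.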